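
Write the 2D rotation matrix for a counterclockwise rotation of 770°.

Rotation matrix formula: [[cos θ, -sin θ], [sin θ, cos θ]]
For θ = 770°:
cos(770°) = 0.6428
sin(770°) = 0.7660
Result: [[0.6428, -0.7660], [0.7660, 0.6428]]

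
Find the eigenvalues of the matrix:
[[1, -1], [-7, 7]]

Characteristic equation: det(A - λI) = 0
λ² - (trace)λ + (det) = 0
trace = 1 + 7 = 8, det = (1)(7) - (-1)(-7) = 0
λ² - (8)λ + (0) = 0
λ = (8 ± √((8)² - 4·(0))) / 2 = (8 ± √64) / 2
Solving: λ = 0, 8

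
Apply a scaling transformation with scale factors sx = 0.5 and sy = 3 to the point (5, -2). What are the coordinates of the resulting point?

Scaling matrix:
[[0.50, 0], [0, 3]]
Result: (5 × 0.5, -2 × 3) = (2.5, -6)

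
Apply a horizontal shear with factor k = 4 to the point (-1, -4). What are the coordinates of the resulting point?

Shear matrix for horizontal shear with factor k = 4:
[[1, 4], [0, 1]]
Result: (-1, -4) → (-17, -4)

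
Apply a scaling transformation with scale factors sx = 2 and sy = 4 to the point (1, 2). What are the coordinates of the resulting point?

Scaling matrix:
[[2, 0], [0, 4]]
Result: (1 × 2, 2 × 4) = (2, 8)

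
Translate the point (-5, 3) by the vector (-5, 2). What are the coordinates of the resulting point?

Translation by (-5, 2) (homogeneous matrix [[1, 0, -5], [0, 1, 2], [0, 0, 1]]):
x' = -5 + -5 = -10
y' = 3 + 2 = 5
Result: (-10, 5)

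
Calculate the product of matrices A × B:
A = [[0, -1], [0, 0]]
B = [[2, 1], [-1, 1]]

Matrix multiplication:
C[0][0] = 0×2 + -1×-1 = 1
C[0][1] = 0×1 + -1×1 = -1
C[1][0] = 0×2 + 0×-1 = 0
C[1][1] = 0×1 + 0×1 = 0
Result: [[1, -1], [0, 0]]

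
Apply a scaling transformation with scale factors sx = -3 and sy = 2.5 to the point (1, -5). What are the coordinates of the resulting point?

Scaling matrix:
[[-3, 0], [0, 2.50]]
Result: (1 × -3, -5 × 2.5) = (-3, -12.5)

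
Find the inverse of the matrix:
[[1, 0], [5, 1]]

For [[a,b],[c,d]], inverse = (1/det)·[[d,-b],[-c,a]]
det = (1)(1) - (0)(5) = 1 - 0 = 1
Inverse = [[1, 0], [-5, 1]]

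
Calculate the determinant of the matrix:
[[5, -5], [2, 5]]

For a 2×2 matrix [[a, b], [c, d]], det = ad - bc
det = (5)(5) - (-5)(2) = 25 - -10 = 35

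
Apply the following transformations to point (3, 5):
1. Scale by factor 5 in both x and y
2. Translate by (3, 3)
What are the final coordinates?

Step 1: Scale (3, 5) by 5 → (15, 25)
Step 2: Translate by (3, 3) → (18, 28)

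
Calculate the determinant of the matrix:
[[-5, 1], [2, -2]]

For a 2×2 matrix [[a, b], [c, d]], det = ad - bc
det = (-5)(-2) - (1)(2) = 10 - 2 = 8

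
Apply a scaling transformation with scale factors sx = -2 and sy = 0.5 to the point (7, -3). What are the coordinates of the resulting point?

Scaling matrix:
[[-2, 0], [0, 0.50]]
Result: (7 × -2, -3 × 0.5) = (-14, -1.5)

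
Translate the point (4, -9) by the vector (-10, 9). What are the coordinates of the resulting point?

Translation by (-10, 9) (homogeneous matrix [[1, 0, -10], [0, 1, 9], [0, 0, 1]]):
x' = 4 + -10 = -6
y' = -9 + 9 = 0
Result: (-6, 0)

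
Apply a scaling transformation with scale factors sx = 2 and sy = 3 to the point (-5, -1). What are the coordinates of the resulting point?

Scaling matrix:
[[2, 0], [0, 3]]
Result: (-5 × 2, -1 × 3) = (-10, -3)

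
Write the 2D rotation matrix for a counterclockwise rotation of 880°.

Rotation matrix formula: [[cos θ, -sin θ], [sin θ, cos θ]]
For θ = 880°:
cos(880°) = -0.9397
sin(880°) = 0.3420
Result: [[-0.9397, -0.3420], [0.3420, -0.9397]]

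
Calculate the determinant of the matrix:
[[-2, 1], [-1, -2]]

For a 2×2 matrix [[a, b], [c, d]], det = ad - bc
det = (-2)(-2) - (1)(-1) = 4 - -1 = 5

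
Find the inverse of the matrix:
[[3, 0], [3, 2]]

For [[a,b],[c,d]], inverse = (1/det)·[[d,-b],[-c,a]]
det = (3)(2) - (0)(3) = 6 - 0 = 6
Inverse = (1/6)·[[2, 0], [-3, 3]]
= [[1/3, 0], [-1/2, 1/2]]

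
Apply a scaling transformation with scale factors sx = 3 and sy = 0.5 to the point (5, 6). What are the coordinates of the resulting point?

Scaling matrix:
[[3, 0], [0, 0.50]]
Result: (5 × 3, 6 × 0.5) = (15, 3)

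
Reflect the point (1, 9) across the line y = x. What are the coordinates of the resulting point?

Reflection across line y = x: (1, 9) → (9, 1)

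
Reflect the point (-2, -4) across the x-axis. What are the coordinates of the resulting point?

Reflection across x-axis: (-2, -4) → (-2, 4)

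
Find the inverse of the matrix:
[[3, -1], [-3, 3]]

For [[a,b],[c,d]], inverse = (1/det)·[[d,-b],[-c,a]]
det = (3)(3) - (-1)(-3) = 9 - 3 = 6
Inverse = (1/6)·[[3, 1], [3, 3]]
= [[1/2, 1/6], [1/2, 1/2]]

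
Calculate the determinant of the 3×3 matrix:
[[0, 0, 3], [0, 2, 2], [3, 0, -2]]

Expansion along first row:
det = 0·det([[2,2],[0,-2]]) - 0·det([[0,2],[3,-2]]) + 3·det([[0,2],[3,0]])
    = 0·(2·-2 - 2·0) - 0·(0·-2 - 2·3) + 3·(0·0 - 2·3)
    = 0·-4 - 0·-6 + 3·-6
    = 0 + 0 + -18 = -18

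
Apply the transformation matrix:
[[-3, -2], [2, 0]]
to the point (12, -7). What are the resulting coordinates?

Matrix multiplication:
[[-3, -2], [2, 0]] × [12, -7]ᵀ
= [(-3)(12) + (-2)(-7), (2)(12) + (0)(-7)]ᵀ
= [-22, 24]ᵀ
Result: (-22, 24)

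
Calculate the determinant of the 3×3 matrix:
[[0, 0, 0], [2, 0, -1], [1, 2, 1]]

Expansion along first row:
det = 0·det([[0,-1],[2,1]]) - 0·det([[2,-1],[1,1]]) + 0·det([[2,0],[1,2]])
    = 0·(0·1 - -1·2) - 0·(2·1 - -1·1) + 0·(2·2 - 0·1)
    = 0·2 - 0·3 + 0·4
    = 0 + 0 + 0 = 0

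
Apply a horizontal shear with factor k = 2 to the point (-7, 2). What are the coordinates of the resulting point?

Shear matrix for horizontal shear with factor k = 2:
[[1, 2], [0, 1]]
Result: (-7, 2) → (-3, 2)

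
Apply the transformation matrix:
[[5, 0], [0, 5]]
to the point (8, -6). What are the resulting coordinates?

Matrix multiplication:
[[5, 0], [0, 5]] × [8, -6]ᵀ
= [(5)(8) + (0)(-6), (0)(8) + (5)(-6)]ᵀ
= [40, -30]ᵀ
Result: (40, -30)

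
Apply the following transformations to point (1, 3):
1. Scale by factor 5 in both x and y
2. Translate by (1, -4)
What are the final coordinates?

Step 1: Scale (1, 3) by 5 → (5, 15)
Step 2: Translate by (1, -4) → (6, 11)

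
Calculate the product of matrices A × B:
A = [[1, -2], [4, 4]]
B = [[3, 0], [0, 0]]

Matrix multiplication:
C[0][0] = 1×3 + -2×0 = 3
C[0][1] = 1×0 + -2×0 = 0
C[1][0] = 4×3 + 4×0 = 12
C[1][1] = 4×0 + 4×0 = 0
Result: [[3, 0], [12, 0]]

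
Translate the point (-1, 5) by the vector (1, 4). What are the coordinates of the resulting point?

Translation by (1, 4) (homogeneous matrix [[1, 0, 1], [0, 1, 4], [0, 0, 1]]):
x' = -1 + 1 = 0
y' = 5 + 4 = 9
Result: (0, 9)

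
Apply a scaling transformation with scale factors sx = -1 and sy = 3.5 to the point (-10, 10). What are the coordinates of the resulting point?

Scaling matrix:
[[-1, 0], [0, 3.50]]
Result: (-10 × -1, 10 × 3.5) = (10, 35)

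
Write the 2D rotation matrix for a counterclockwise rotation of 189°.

Rotation matrix formula: [[cos θ, -sin θ], [sin θ, cos θ]]
For θ = 189°:
cos(189°) = -0.9877
sin(189°) = -0.1564
Result: [[-0.9877, 0.1564], [-0.1564, -0.9877]]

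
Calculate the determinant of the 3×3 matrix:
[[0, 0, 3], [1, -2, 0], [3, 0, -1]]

Expansion along first row:
det = 0·det([[-2,0],[0,-1]]) - 0·det([[1,0],[3,-1]]) + 3·det([[1,-2],[3,0]])
    = 0·(-2·-1 - 0·0) - 0·(1·-1 - 0·3) + 3·(1·0 - -2·3)
    = 0·2 - 0·-1 + 3·6
    = 0 + 0 + 18 = 18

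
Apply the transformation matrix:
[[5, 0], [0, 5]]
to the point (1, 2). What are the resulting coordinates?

Matrix multiplication:
[[5, 0], [0, 5]] × [1, 2]ᵀ
= [(5)(1) + (0)(2), (0)(1) + (5)(2)]ᵀ
= [5, 10]ᵀ
Result: (5, 10)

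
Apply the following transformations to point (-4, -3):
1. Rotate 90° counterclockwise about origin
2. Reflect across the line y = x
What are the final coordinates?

Step 1: Rotate 90° → (3, -4)
Step 2: Reflect across line y = x → (-4, 3)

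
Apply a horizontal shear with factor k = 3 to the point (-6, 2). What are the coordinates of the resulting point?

Shear matrix for horizontal shear with factor k = 3:
[[1, 3], [0, 1]]
Result: (-6, 2) → (0, 2)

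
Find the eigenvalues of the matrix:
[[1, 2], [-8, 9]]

Characteristic equation: det(A - λI) = 0
λ² - (trace)λ + (det) = 0
trace = 1 + 9 = 10, det = (1)(9) - (2)(-8) = 25
λ² - (10)λ + (25) = 0
λ = (10 ± √((10)² - 4·(25))) / 2 = (10 ± √0) / 2
Solving: λ = 5, 5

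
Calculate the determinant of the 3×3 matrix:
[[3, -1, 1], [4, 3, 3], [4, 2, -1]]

Expansion along first row:
det = 3·det([[3,3],[2,-1]]) - -1·det([[4,3],[4,-1]]) + 1·det([[4,3],[4,2]])
    = 3·(3·-1 - 3·2) - -1·(4·-1 - 3·4) + 1·(4·2 - 3·4)
    = 3·-9 - -1·-16 + 1·-4
    = -27 + -16 + -4 = -47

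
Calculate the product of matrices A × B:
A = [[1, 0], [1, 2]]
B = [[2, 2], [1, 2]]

Matrix multiplication:
C[0][0] = 1×2 + 0×1 = 2
C[0][1] = 1×2 + 0×2 = 2
C[1][0] = 1×2 + 2×1 = 4
C[1][1] = 1×2 + 2×2 = 6
Result: [[2, 2], [4, 6]]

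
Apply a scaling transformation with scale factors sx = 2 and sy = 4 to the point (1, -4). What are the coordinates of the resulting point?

Scaling matrix:
[[2, 0], [0, 4]]
Result: (1 × 2, -4 × 4) = (2, -16)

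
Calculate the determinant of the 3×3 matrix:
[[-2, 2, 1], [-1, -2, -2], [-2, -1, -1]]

Expansion along first row:
det = -2·det([[-2,-2],[-1,-1]]) - 2·det([[-1,-2],[-2,-1]]) + 1·det([[-1,-2],[-2,-1]])
    = -2·(-2·-1 - -2·-1) - 2·(-1·-1 - -2·-2) + 1·(-1·-1 - -2·-2)
    = -2·0 - 2·-3 + 1·-3
    = 0 + 6 + -3 = 3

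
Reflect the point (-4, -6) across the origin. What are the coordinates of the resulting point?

Reflection across origin: (-4, -6) → (4, 6)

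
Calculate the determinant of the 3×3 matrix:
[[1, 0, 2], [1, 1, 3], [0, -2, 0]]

Expansion along first row:
det = 1·det([[1,3],[-2,0]]) - 0·det([[1,3],[0,0]]) + 2·det([[1,1],[0,-2]])
    = 1·(1·0 - 3·-2) - 0·(1·0 - 3·0) + 2·(1·-2 - 1·0)
    = 1·6 - 0·0 + 2·-2
    = 6 + 0 + -4 = 2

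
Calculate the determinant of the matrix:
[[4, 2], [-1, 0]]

For a 2×2 matrix [[a, b], [c, d]], det = ad - bc
det = (4)(0) - (2)(-1) = 0 - -2 = 2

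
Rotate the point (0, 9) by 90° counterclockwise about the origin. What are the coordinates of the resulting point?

Rotation matrix for 90°: [[cos 90°, -sin 90°], [sin 90°, cos 90°]] = [[0, -1], [1, 0]]
[[0, -1], [1, 0]] × [0, 9]ᵀ = [-9, 0]ᵀ
Result: (-9, 0)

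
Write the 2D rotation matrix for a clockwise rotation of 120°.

Rotation matrix formula: [[cos θ, -sin θ], [sin θ, cos θ]]
A clockwise rotation by 120° is equivalent to a counterclockwise rotation by -120°.
For θ = -120°:
cos(-120°) = -1/2
sin(-120°) = -√3/2
Result: [[-1/2, √3/2], [-√3/2, -1/2]]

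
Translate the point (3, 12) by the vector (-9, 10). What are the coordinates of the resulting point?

Translation by (-9, 10) (homogeneous matrix [[1, 0, -9], [0, 1, 10], [0, 0, 1]]):
x' = 3 + -9 = -6
y' = 12 + 10 = 22
Result: (-6, 22)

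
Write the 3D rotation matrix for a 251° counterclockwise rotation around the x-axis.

Rotation matrix for counterclockwise 251° around x-axis:
cos(251°) = -0.3256, sin(251°) = -0.9455
Result: [[1, 0, 0], [0, -0.3256, 0.9455], [0, -0.9455, -0.3256]]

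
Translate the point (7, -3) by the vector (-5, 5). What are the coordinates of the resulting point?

Translation by (-5, 5) (homogeneous matrix [[1, 0, -5], [0, 1, 5], [0, 0, 1]]):
x' = 7 + -5 = 2
y' = -3 + 5 = 2
Result: (2, 2)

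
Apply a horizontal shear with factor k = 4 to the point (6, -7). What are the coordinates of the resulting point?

Shear matrix for horizontal shear with factor k = 4:
[[1, 4], [0, 1]]
Result: (6, -7) → (-22, -7)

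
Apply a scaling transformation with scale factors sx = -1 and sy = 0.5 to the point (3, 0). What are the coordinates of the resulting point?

Scaling matrix:
[[-1, 0], [0, 0.50]]
Result: (3 × -1, 0 × 0.5) = (-3, 0)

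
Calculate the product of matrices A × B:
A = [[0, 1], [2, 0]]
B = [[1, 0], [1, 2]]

Matrix multiplication:
C[0][0] = 0×1 + 1×1 = 1
C[0][1] = 0×0 + 1×2 = 2
C[1][0] = 2×1 + 0×1 = 2
C[1][1] = 2×0 + 0×2 = 0
Result: [[1, 2], [2, 0]]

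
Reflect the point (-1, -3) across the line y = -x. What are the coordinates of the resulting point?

Reflection across line y = -x: (-1, -3) → (3, 1)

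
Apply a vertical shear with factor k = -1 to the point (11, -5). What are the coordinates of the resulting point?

Shear matrix for vertical shear with factor k = -1:
[[1, 0], [-1, 1]]
Result: (11, -5) → (11, -16)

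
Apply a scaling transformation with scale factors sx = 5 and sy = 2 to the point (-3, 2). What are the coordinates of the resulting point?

Scaling matrix:
[[5, 0], [0, 2]]
Result: (-3 × 5, 2 × 2) = (-15, 4)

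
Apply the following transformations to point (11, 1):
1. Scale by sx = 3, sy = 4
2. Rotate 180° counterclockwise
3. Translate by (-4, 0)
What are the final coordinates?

Step 1: Scale → (33, 4)
Step 2: Rotate 180° → (-33, -4)
Step 3: Translate → (-37, -4)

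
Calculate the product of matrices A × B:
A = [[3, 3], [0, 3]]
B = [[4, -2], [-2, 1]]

Matrix multiplication:
C[0][0] = 3×4 + 3×-2 = 6
C[0][1] = 3×-2 + 3×1 = -3
C[1][0] = 0×4 + 3×-2 = -6
C[1][1] = 0×-2 + 3×1 = 3
Result: [[6, -3], [-6, 3]]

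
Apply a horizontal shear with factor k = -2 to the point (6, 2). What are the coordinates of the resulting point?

Shear matrix for horizontal shear with factor k = -2:
[[1, -2], [0, 1]]
Result: (6, 2) → (2, 2)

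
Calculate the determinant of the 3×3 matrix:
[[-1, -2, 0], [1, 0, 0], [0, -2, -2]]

Expansion along first row:
det = -1·det([[0,0],[-2,-2]]) - -2·det([[1,0],[0,-2]]) + 0·det([[1,0],[0,-2]])
    = -1·(0·-2 - 0·-2) - -2·(1·-2 - 0·0) + 0·(1·-2 - 0·0)
    = -1·0 - -2·-2 + 0·-2
    = 0 + -4 + 0 = -4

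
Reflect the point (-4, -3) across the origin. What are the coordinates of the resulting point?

Reflection across origin: (-4, -3) → (4, 3)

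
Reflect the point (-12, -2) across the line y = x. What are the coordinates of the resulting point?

Reflection across line y = x: (-12, -2) → (-2, -12)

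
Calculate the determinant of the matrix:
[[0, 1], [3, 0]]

For a 2×2 matrix [[a, b], [c, d]], det = ad - bc
det = (0)(0) - (1)(3) = 0 - 3 = -3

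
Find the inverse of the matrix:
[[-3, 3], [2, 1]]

For [[a,b],[c,d]], inverse = (1/det)·[[d,-b],[-c,a]]
det = (-3)(1) - (3)(2) = -3 - 6 = -9
Inverse = (1/-9)·[[1, -3], [-2, -3]]
= [[-1/9, 1/3], [2/9, 1/3]]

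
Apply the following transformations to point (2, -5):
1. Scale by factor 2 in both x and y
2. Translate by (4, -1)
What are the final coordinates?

Step 1: Scale (2, -5) by 2 → (4, -10)
Step 2: Translate by (4, -1) → (8, -11)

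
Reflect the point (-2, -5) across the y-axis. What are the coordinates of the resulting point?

Reflection across y-axis: (-2, -5) → (2, -5)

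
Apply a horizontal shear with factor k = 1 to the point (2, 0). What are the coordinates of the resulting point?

Shear matrix for horizontal shear with factor k = 1:
[[1, 1], [0, 1]]
Result: (2, 0) → (2, 0)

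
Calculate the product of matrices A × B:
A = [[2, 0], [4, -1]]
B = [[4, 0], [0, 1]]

Matrix multiplication:
C[0][0] = 2×4 + 0×0 = 8
C[0][1] = 2×0 + 0×1 = 0
C[1][0] = 4×4 + -1×0 = 16
C[1][1] = 4×0 + -1×1 = -1
Result: [[8, 0], [16, -1]]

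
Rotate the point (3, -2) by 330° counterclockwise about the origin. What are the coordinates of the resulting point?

Rotation matrix for 330°: [[cos 330°, -sin 330°], [sin 330°, cos 330°]] ≈ [[0.866025, 0.500000], [-0.500000, 0.866025]]
[[0.866025, 0.500000], [-0.500000, 0.866025]] × [3, -2]ᵀ ≈ [1.5981, -3.2321]ᵀ
Result: (1.5981, -3.2321)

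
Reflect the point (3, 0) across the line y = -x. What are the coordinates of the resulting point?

Reflection across line y = -x: (3, 0) → (0, -3)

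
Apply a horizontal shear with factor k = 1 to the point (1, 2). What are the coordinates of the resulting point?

Shear matrix for horizontal shear with factor k = 1:
[[1, 1], [0, 1]]
Result: (1, 2) → (3, 2)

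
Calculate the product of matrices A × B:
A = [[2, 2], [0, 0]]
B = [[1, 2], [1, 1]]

Matrix multiplication:
C[0][0] = 2×1 + 2×1 = 4
C[0][1] = 2×2 + 2×1 = 6
C[1][0] = 0×1 + 0×1 = 0
C[1][1] = 0×2 + 0×1 = 0
Result: [[4, 6], [0, 0]]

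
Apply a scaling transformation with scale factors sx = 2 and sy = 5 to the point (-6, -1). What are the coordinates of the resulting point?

Scaling matrix:
[[2, 0], [0, 5]]
Result: (-6 × 2, -1 × 5) = (-12, -5)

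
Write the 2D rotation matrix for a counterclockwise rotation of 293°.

Rotation matrix formula: [[cos θ, -sin θ], [sin θ, cos θ]]
For θ = 293°:
cos(293°) = 0.3907
sin(293°) = -0.9205
Result: [[0.3907, 0.9205], [-0.9205, 0.3907]]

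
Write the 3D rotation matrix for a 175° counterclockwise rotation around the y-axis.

Rotation matrix for counterclockwise 175° around y-axis:
cos(175°) = -0.9962, sin(175°) = 0.0872
Result: [[-0.9962, 0, 0.0872], [0, 1, 0], [-0.0872, 0, -0.9962]]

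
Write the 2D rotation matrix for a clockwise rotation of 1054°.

Rotation matrix formula: [[cos θ, -sin θ], [sin θ, cos θ]]
A clockwise rotation by 1054° is equivalent to a counterclockwise rotation by -1054°.
For θ = -1054°:
cos(-1054°) = 0.8988
sin(-1054°) = 0.4384
Result: [[0.8988, -0.4384], [0.4384, 0.8988]]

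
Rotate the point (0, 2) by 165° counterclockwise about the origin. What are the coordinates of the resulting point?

Rotation matrix for 165°: [[cos 165°, -sin 165°], [sin 165°, cos 165°]] ≈ [[-0.965926, -0.258819], [0.258819, -0.965926]]
[[-0.965926, -0.258819], [0.258819, -0.965926]] × [0, 2]ᵀ ≈ [-0.5176, -1.9319]ᵀ
Result: (-0.5176, -1.9319)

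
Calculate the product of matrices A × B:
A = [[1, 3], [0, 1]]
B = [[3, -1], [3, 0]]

Matrix multiplication:
C[0][0] = 1×3 + 3×3 = 12
C[0][1] = 1×-1 + 3×0 = -1
C[1][0] = 0×3 + 1×3 = 3
C[1][1] = 0×-1 + 1×0 = 0
Result: [[12, -1], [3, 0]]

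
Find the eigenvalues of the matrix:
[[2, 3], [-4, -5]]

Characteristic equation: det(A - λI) = 0
λ² - (trace)λ + (det) = 0
trace = 2 + -5 = -3, det = (2)(-5) - (3)(-4) = 2
λ² - (-3)λ + (2) = 0
λ = (-3 ± √((-3)² - 4·(2))) / 2 = (-3 ± √1) / 2
Solving: λ = -2, -1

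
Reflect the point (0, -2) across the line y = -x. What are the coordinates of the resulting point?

Reflection across line y = -x: (0, -2) → (2, 0)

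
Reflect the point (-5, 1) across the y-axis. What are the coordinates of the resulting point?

Reflection across y-axis: (-5, 1) → (5, 1)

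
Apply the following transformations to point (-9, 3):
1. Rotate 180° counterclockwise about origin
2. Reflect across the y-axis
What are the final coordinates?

Step 1: Rotate 180° → (9, -3)
Step 2: Reflect across y-axis → (-9, -3)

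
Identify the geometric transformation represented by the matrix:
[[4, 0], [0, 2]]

This matrix represents: non-uniform scaling by sx = 4, sy = 2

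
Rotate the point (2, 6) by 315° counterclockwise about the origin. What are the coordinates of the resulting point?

Rotation matrix for 315°: [[cos 315°, -sin 315°], [sin 315°, cos 315°]] ≈ [[0.707107, 0.707107], [-0.707107, 0.707107]]
[[0.707107, 0.707107], [-0.707107, 0.707107]] × [2, 6]ᵀ ≈ [5.6569, 2.8284]ᵀ
Result: (5.6569, 2.8284)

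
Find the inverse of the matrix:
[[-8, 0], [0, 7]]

For [[a,b],[c,d]], inverse = (1/det)·[[d,-b],[-c,a]]
det = (-8)(7) - (0)(0) = -56 - 0 = -56
Inverse = (1/-56)·[[7, 0], [0, -8]]
= [[-1/8, 0], [0, 1/7]]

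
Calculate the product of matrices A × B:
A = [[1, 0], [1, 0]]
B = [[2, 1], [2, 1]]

Matrix multiplication:
C[0][0] = 1×2 + 0×2 = 2
C[0][1] = 1×1 + 0×1 = 1
C[1][0] = 1×2 + 0×2 = 2
C[1][1] = 1×1 + 0×1 = 1
Result: [[2, 1], [2, 1]]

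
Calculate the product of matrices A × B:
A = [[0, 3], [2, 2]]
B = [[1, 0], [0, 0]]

Matrix multiplication:
C[0][0] = 0×1 + 3×0 = 0
C[0][1] = 0×0 + 3×0 = 0
C[1][0] = 2×1 + 2×0 = 2
C[1][1] = 2×0 + 2×0 = 0
Result: [[0, 0], [2, 0]]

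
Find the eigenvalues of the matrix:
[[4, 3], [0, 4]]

Characteristic equation: det(A - λI) = 0
λ² - (trace)λ + (det) = 0
trace = 4 + 4 = 8, det = (4)(4) - (3)(0) = 16
λ² - (8)λ + (16) = 0
λ = (8 ± √((8)² - 4·(16))) / 2 = (8 ± √0) / 2
Solving: λ = 4, 4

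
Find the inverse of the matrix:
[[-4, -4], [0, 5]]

For [[a,b],[c,d]], inverse = (1/det)·[[d,-b],[-c,a]]
det = (-4)(5) - (-4)(0) = -20 - 0 = -20
Inverse = (1/-20)·[[5, 4], [0, -4]]
= [[-1/4, -1/5], [0, 1/5]]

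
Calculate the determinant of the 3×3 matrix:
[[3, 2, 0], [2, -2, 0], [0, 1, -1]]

Expansion along first row:
det = 3·det([[-2,0],[1,-1]]) - 2·det([[2,0],[0,-1]]) + 0·det([[2,-2],[0,1]])
    = 3·(-2·-1 - 0·1) - 2·(2·-1 - 0·0) + 0·(2·1 - -2·0)
    = 3·2 - 2·-2 + 0·2
    = 6 + 4 + 0 = 10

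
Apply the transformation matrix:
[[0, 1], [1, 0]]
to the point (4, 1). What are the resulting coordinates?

Matrix multiplication:
[[0, 1], [1, 0]] × [4, 1]ᵀ
= [(0)(4) + (1)(1), (1)(4) + (0)(1)]ᵀ
= [1, 4]ᵀ
Result: (1, 4)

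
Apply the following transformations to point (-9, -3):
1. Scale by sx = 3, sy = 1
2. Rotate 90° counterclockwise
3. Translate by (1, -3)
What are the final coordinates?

Step 1: Scale → (-27, -3)
Step 2: Rotate 90° → (3, -27)
Step 3: Translate → (4, -30)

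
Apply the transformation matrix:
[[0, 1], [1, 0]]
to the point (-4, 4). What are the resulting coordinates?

Matrix multiplication:
[[0, 1], [1, 0]] × [-4, 4]ᵀ
= [(0)(-4) + (1)(4), (1)(-4) + (0)(4)]ᵀ
= [4, -4]ᵀ
Result: (4, -4)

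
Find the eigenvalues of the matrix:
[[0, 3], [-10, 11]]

Characteristic equation: det(A - λI) = 0
λ² - (trace)λ + (det) = 0
trace = 0 + 11 = 11, det = (0)(11) - (3)(-10) = 30
λ² - (11)λ + (30) = 0
λ = (11 ± √((11)² - 4·(30))) / 2 = (11 ± √1) / 2
Solving: λ = 5, 6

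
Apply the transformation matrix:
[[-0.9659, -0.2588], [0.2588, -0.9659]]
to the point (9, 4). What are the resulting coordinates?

Matrix multiplication:
[[-0.9659, -0.2588], [0.2588, -0.9659]] × [9, 4]ᵀ
= [(-0.9659)(9) + (-0.2588)(4), (0.2588)(9) + (-0.9659)(4)]ᵀ
= [-9.7283, -1.5344]ᵀ
Result: (-9.7283, -1.5344)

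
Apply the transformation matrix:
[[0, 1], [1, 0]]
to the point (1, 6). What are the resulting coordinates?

Matrix multiplication:
[[0, 1], [1, 0]] × [1, 6]ᵀ
= [(0)(1) + (1)(6), (1)(1) + (0)(6)]ᵀ
= [6, 1]ᵀ
Result: (6, 1)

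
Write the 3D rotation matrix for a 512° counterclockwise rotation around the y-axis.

Rotation matrix for counterclockwise 512° around y-axis:
cos(512°) = -0.8829, sin(512°) = 0.4695
Result: [[-0.8829, 0, 0.4695], [0, 1, 0], [-0.4695, 0, -0.8829]]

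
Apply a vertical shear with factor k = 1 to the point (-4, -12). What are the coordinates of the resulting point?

Shear matrix for vertical shear with factor k = 1:
[[1, 0], [1, 1]]
Result: (-4, -12) → (-4, -16)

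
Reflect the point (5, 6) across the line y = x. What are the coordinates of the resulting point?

Reflection across line y = x: (5, 6) → (6, 5)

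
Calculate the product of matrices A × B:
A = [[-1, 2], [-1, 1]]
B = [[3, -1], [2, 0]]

Matrix multiplication:
C[0][0] = -1×3 + 2×2 = 1
C[0][1] = -1×-1 + 2×0 = 1
C[1][0] = -1×3 + 1×2 = -1
C[1][1] = -1×-1 + 1×0 = 1
Result: [[1, 1], [-1, 1]]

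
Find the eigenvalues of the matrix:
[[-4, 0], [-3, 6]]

Characteristic equation: det(A - λI) = 0
λ² - (trace)λ + (det) = 0
trace = -4 + 6 = 2, det = (-4)(6) - (0)(-3) = -24
λ² - (2)λ + (-24) = 0
λ = (2 ± √((2)² - 4·(-24))) / 2 = (2 ± √100) / 2
Solving: λ = -4, 6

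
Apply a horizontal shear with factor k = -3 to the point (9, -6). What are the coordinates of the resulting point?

Shear matrix for horizontal shear with factor k = -3:
[[1, -3], [0, 1]]
Result: (9, -6) → (27, -6)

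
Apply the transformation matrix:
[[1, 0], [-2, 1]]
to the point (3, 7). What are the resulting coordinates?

Matrix multiplication:
[[1, 0], [-2, 1]] × [3, 7]ᵀ
= [(1)(3) + (0)(7), (-2)(3) + (1)(7)]ᵀ
= [3, 1]ᵀ
Result: (3, 1)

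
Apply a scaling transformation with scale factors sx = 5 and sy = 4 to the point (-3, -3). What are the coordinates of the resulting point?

Scaling matrix:
[[5, 0], [0, 4]]
Result: (-3 × 5, -3 × 4) = (-15, -12)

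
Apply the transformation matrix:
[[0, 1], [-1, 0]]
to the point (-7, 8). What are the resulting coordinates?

Matrix multiplication:
[[0, 1], [-1, 0]] × [-7, 8]ᵀ
= [(0)(-7) + (1)(8), (-1)(-7) + (0)(8)]ᵀ
= [8, 7]ᵀ
Result: (8, 7)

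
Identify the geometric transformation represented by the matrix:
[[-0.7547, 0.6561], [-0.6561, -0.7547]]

This matrix represents: rotation by 221° counterclockwise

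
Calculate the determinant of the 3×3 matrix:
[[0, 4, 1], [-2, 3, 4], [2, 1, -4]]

Expansion along first row:
det = 0·det([[3,4],[1,-4]]) - 4·det([[-2,4],[2,-4]]) + 1·det([[-2,3],[2,1]])
    = 0·(3·-4 - 4·1) - 4·(-2·-4 - 4·2) + 1·(-2·1 - 3·2)
    = 0·-16 - 4·0 + 1·-8
    = 0 + 0 + -8 = -8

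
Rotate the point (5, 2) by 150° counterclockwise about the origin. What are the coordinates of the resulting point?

Rotation matrix for 150°: [[cos 150°, -sin 150°], [sin 150°, cos 150°]] ≈ [[-0.866025, -0.500000], [0.500000, -0.866025]]
[[-0.866025, -0.500000], [0.500000, -0.866025]] × [5, 2]ᵀ ≈ [-5.3301, 0.7679]ᵀ
Result: (-5.3301, 0.7679)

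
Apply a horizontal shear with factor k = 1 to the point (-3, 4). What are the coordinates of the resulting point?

Shear matrix for horizontal shear with factor k = 1:
[[1, 1], [0, 1]]
Result: (-3, 4) → (1, 4)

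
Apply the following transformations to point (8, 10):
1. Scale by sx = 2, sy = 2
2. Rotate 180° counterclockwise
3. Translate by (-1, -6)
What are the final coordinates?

Step 1: Scale → (16, 20)
Step 2: Rotate 180° → (-16, -20)
Step 3: Translate → (-17, -26)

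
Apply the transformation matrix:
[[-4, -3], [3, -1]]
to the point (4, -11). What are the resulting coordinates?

Matrix multiplication:
[[-4, -3], [3, -1]] × [4, -11]ᵀ
= [(-4)(4) + (-3)(-11), (3)(4) + (-1)(-11)]ᵀ
= [17, 23]ᵀ
Result: (17, 23)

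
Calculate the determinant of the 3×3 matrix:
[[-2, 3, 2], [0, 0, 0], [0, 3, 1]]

Expansion along first row:
det = -2·det([[0,0],[3,1]]) - 3·det([[0,0],[0,1]]) + 2·det([[0,0],[0,3]])
    = -2·(0·1 - 0·3) - 3·(0·1 - 0·0) + 2·(0·3 - 0·0)
    = -2·0 - 3·0 + 2·0
    = 0 + 0 + 0 = 0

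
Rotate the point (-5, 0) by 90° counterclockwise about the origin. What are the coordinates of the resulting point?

Rotation matrix for 90°: [[cos 90°, -sin 90°], [sin 90°, cos 90°]] = [[0, -1], [1, 0]]
[[0, -1], [1, 0]] × [-5, 0]ᵀ = [0, -5]ᵀ
Result: (0, -5)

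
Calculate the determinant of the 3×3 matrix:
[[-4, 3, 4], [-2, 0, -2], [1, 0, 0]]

Expansion along first row:
det = -4·det([[0,-2],[0,0]]) - 3·det([[-2,-2],[1,0]]) + 4·det([[-2,0],[1,0]])
    = -4·(0·0 - -2·0) - 3·(-2·0 - -2·1) + 4·(-2·0 - 0·1)
    = -4·0 - 3·2 + 4·0
    = 0 + -6 + 0 = -6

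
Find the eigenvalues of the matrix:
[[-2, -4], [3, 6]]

Characteristic equation: det(A - λI) = 0
λ² - (trace)λ + (det) = 0
trace = -2 + 6 = 4, det = (-2)(6) - (-4)(3) = 0
λ² - (4)λ + (0) = 0
λ = (4 ± √((4)² - 4·(0))) / 2 = (4 ± √16) / 2
Solving: λ = 0, 4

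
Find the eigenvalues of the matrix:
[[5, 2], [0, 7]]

Characteristic equation: det(A - λI) = 0
λ² - (trace)λ + (det) = 0
trace = 5 + 7 = 12, det = (5)(7) - (2)(0) = 35
λ² - (12)λ + (35) = 0
λ = (12 ± √((12)² - 4·(35))) / 2 = (12 ± √4) / 2
Solving: λ = 5, 7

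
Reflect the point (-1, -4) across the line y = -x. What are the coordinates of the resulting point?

Reflection across line y = -x: (-1, -4) → (4, 1)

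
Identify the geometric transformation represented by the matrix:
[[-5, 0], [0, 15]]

This matrix represents: non-uniform scaling by sx = -5, sy = 15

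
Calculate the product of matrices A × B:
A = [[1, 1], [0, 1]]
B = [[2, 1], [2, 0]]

Matrix multiplication:
C[0][0] = 1×2 + 1×2 = 4
C[0][1] = 1×1 + 1×0 = 1
C[1][0] = 0×2 + 1×2 = 2
C[1][1] = 0×1 + 1×0 = 0
Result: [[4, 1], [2, 0]]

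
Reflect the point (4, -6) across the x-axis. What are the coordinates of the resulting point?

Reflection across x-axis: (4, -6) → (4, 6)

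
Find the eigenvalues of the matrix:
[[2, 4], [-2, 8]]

Characteristic equation: det(A - λI) = 0
λ² - (trace)λ + (det) = 0
trace = 2 + 8 = 10, det = (2)(8) - (4)(-2) = 24
λ² - (10)λ + (24) = 0
λ = (10 ± √((10)² - 4·(24))) / 2 = (10 ± √4) / 2
Solving: λ = 4, 6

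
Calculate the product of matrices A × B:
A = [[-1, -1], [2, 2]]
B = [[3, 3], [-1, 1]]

Matrix multiplication:
C[0][0] = -1×3 + -1×-1 = -2
C[0][1] = -1×3 + -1×1 = -4
C[1][0] = 2×3 + 2×-1 = 4
C[1][1] = 2×3 + 2×1 = 8
Result: [[-2, -4], [4, 8]]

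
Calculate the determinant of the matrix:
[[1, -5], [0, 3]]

For a 2×2 matrix [[a, b], [c, d]], det = ad - bc
det = (1)(3) - (-5)(0) = 3 - 0 = 3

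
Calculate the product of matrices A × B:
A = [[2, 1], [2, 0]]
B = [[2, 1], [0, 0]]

Matrix multiplication:
C[0][0] = 2×2 + 1×0 = 4
C[0][1] = 2×1 + 1×0 = 2
C[1][0] = 2×2 + 0×0 = 4
C[1][1] = 2×1 + 0×0 = 2
Result: [[4, 2], [4, 2]]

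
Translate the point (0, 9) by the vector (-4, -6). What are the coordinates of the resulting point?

Translation by (-4, -6) (homogeneous matrix [[1, 0, -4], [0, 1, -6], [0, 0, 1]]):
x' = 0 + -4 = -4
y' = 9 + -6 = 3
Result: (-4, 3)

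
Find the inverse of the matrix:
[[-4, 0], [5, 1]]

For [[a,b],[c,d]], inverse = (1/det)·[[d,-b],[-c,a]]
det = (-4)(1) - (0)(5) = -4 - 0 = -4
Inverse = (1/-4)·[[1, 0], [-5, -4]]
= [[-1/4, 0], [5/4, 1]]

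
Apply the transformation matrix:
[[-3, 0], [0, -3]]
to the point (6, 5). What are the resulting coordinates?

Matrix multiplication:
[[-3, 0], [0, -3]] × [6, 5]ᵀ
= [(-3)(6) + (0)(5), (0)(6) + (-3)(5)]ᵀ
= [-18, -15]ᵀ
Result: (-18, -15)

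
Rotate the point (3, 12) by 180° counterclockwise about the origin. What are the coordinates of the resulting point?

Rotation matrix for 180°: [[cos 180°, -sin 180°], [sin 180°, cos 180°]] = [[-1, 0], [0, -1]]
[[-1, 0], [0, -1]] × [3, 12]ᵀ = [-3, -12]ᵀ
Result: (-3, -12)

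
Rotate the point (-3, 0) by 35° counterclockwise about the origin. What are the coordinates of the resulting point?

Rotation matrix for 35°: [[cos 35°, -sin 35°], [sin 35°, cos 35°]] ≈ [[0.819152, -0.573576], [0.573576, 0.819152]]
[[0.819152, -0.573576], [0.573576, 0.819152]] × [-3, 0]ᵀ ≈ [-2.4575, -1.7207]ᵀ
Result: (-2.4575, -1.7207)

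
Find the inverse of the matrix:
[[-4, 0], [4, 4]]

For [[a,b],[c,d]], inverse = (1/det)·[[d,-b],[-c,a]]
det = (-4)(4) - (0)(4) = -16 - 0 = -16
Inverse = (1/-16)·[[4, 0], [-4, -4]]
= [[-1/4, 0], [1/4, 1/4]]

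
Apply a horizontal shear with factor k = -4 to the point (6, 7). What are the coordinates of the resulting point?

Shear matrix for horizontal shear with factor k = -4:
[[1, -4], [0, 1]]
Result: (6, 7) → (-22, 7)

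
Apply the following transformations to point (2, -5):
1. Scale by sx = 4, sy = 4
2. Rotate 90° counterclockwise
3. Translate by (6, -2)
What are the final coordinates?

Step 1: Scale → (8, -20)
Step 2: Rotate 90° → (20, 8)
Step 3: Translate → (26, 6)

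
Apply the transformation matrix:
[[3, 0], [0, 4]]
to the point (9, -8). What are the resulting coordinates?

Matrix multiplication:
[[3, 0], [0, 4]] × [9, -8]ᵀ
= [(3)(9) + (0)(-8), (0)(9) + (4)(-8)]ᵀ
= [27, -32]ᵀ
Result: (27, -32)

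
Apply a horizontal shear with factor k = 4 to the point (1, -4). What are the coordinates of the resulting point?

Shear matrix for horizontal shear with factor k = 4:
[[1, 4], [0, 1]]
Result: (1, -4) → (-15, -4)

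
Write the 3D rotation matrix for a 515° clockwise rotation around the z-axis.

Rotation matrix for clockwise 515° around z-axis:
A clockwise rotation by 515° is a counterclockwise rotation by -515°.
cos(-515°) = -0.9063, sin(-515°) = -0.4226
Result: [[-0.9063, 0.4226, 0], [-0.4226, -0.9063, 0], [0, 0, 1]]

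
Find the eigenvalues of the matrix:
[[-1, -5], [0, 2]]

Characteristic equation: det(A - λI) = 0
λ² - (trace)λ + (det) = 0
trace = -1 + 2 = 1, det = (-1)(2) - (-5)(0) = -2
λ² - (1)λ + (-2) = 0
λ = (1 ± √((1)² - 4·(-2))) / 2 = (1 ± √9) / 2
Solving: λ = -1, 2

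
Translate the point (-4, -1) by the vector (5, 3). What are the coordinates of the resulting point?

Translation by (5, 3) (homogeneous matrix [[1, 0, 5], [0, 1, 3], [0, 0, 1]]):
x' = -4 + 5 = 1
y' = -1 + 3 = 2
Result: (1, 2)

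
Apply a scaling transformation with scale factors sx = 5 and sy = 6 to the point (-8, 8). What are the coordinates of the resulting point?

Scaling matrix:
[[5, 0], [0, 6]]
Result: (-8 × 5, 8 × 6) = (-40, 48)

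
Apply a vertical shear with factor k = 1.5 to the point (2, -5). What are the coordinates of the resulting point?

Shear matrix for vertical shear with factor k = 1.5:
[[1, 0], [1.50, 1]]
Result: (2, -5) → (2, -2)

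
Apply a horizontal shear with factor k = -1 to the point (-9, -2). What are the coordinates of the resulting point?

Shear matrix for horizontal shear with factor k = -1:
[[1, -1], [0, 1]]
Result: (-9, -2) → (-7, -2)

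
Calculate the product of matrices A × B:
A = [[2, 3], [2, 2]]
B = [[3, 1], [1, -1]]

Matrix multiplication:
C[0][0] = 2×3 + 3×1 = 9
C[0][1] = 2×1 + 3×-1 = -1
C[1][0] = 2×3 + 2×1 = 8
C[1][1] = 2×1 + 2×-1 = 0
Result: [[9, -1], [8, 0]]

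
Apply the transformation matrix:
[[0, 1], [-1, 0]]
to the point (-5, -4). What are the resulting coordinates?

Matrix multiplication:
[[0, 1], [-1, 0]] × [-5, -4]ᵀ
= [(0)(-5) + (1)(-4), (-1)(-5) + (0)(-4)]ᵀ
= [-4, 5]ᵀ
Result: (-4, 5)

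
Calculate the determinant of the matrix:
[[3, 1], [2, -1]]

For a 2×2 matrix [[a, b], [c, d]], det = ad - bc
det = (3)(-1) - (1)(2) = -3 - 2 = -5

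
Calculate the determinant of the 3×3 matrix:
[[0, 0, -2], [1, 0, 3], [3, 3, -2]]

Expansion along first row:
det = 0·det([[0,3],[3,-2]]) - 0·det([[1,3],[3,-2]]) + -2·det([[1,0],[3,3]])
    = 0·(0·-2 - 3·3) - 0·(1·-2 - 3·3) + -2·(1·3 - 0·3)
    = 0·-9 - 0·-11 + -2·3
    = 0 + 0 + -6 = -6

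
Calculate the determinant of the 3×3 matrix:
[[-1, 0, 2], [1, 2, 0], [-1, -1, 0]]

Expansion along first row:
det = -1·det([[2,0],[-1,0]]) - 0·det([[1,0],[-1,0]]) + 2·det([[1,2],[-1,-1]])
    = -1·(2·0 - 0·-1) - 0·(1·0 - 0·-1) + 2·(1·-1 - 2·-1)
    = -1·0 - 0·0 + 2·1
    = 0 + 0 + 2 = 2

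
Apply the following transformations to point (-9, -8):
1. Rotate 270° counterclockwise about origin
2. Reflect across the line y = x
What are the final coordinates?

Step 1: Rotate 270° → (-8, 9)
Step 2: Reflect across line y = x → (9, -8)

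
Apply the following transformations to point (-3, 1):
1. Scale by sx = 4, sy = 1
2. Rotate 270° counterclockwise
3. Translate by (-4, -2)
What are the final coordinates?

Step 1: Scale → (-12, 1)
Step 2: Rotate 270° → (1, 12)
Step 3: Translate → (-3, 10)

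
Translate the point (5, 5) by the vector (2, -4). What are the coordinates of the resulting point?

Translation by (2, -4) (homogeneous matrix [[1, 0, 2], [0, 1, -4], [0, 0, 1]]):
x' = 5 + 2 = 7
y' = 5 + -4 = 1
Result: (7, 1)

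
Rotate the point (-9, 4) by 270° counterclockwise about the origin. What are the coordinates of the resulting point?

Rotation matrix for 270°: [[cos 270°, -sin 270°], [sin 270°, cos 270°]] = [[0, 1], [-1, 0]]
[[0, 1], [-1, 0]] × [-9, 4]ᵀ = [4, 9]ᵀ
Result: (4, 9)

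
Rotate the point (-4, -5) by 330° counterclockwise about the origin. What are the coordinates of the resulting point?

Rotation matrix for 330°: [[cos 330°, -sin 330°], [sin 330°, cos 330°]] ≈ [[0.866025, 0.500000], [-0.500000, 0.866025]]
[[0.866025, 0.500000], [-0.500000, 0.866025]] × [-4, -5]ᵀ ≈ [-5.9641, -2.3301]ᵀ
Result: (-5.9641, -2.3301)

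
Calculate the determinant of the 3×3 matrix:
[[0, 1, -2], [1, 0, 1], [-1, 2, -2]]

Expansion along first row:
det = 0·det([[0,1],[2,-2]]) - 1·det([[1,1],[-1,-2]]) + -2·det([[1,0],[-1,2]])
    = 0·(0·-2 - 1·2) - 1·(1·-2 - 1·-1) + -2·(1·2 - 0·-1)
    = 0·-2 - 1·-1 + -2·2
    = 0 + 1 + -4 = -3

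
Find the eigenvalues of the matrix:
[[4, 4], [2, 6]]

Characteristic equation: det(A - λI) = 0
λ² - (trace)λ + (det) = 0
trace = 4 + 6 = 10, det = (4)(6) - (4)(2) = 16
λ² - (10)λ + (16) = 0
λ = (10 ± √((10)² - 4·(16))) / 2 = (10 ± √36) / 2
Solving: λ = 2, 8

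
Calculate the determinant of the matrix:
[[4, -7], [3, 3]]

For a 2×2 matrix [[a, b], [c, d]], det = ad - bc
det = (4)(3) - (-7)(3) = 12 - -21 = 33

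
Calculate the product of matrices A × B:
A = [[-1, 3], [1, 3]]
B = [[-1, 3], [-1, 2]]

Matrix multiplication:
C[0][0] = -1×-1 + 3×-1 = -2
C[0][1] = -1×3 + 3×2 = 3
C[1][0] = 1×-1 + 3×-1 = -4
C[1][1] = 1×3 + 3×2 = 9
Result: [[-2, 3], [-4, 9]]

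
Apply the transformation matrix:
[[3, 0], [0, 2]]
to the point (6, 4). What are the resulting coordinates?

Matrix multiplication:
[[3, 0], [0, 2]] × [6, 4]ᵀ
= [(3)(6) + (0)(4), (0)(6) + (2)(4)]ᵀ
= [18, 8]ᵀ
Result: (18, 8)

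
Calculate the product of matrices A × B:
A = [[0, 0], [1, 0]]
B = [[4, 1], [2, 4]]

Matrix multiplication:
C[0][0] = 0×4 + 0×2 = 0
C[0][1] = 0×1 + 0×4 = 0
C[1][0] = 1×4 + 0×2 = 4
C[1][1] = 1×1 + 0×4 = 1
Result: [[0, 0], [4, 1]]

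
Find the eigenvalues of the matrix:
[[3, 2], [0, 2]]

Characteristic equation: det(A - λI) = 0
λ² - (trace)λ + (det) = 0
trace = 3 + 2 = 5, det = (3)(2) - (2)(0) = 6
λ² - (5)λ + (6) = 0
λ = (5 ± √((5)² - 4·(6))) / 2 = (5 ± √1) / 2
Solving: λ = 2, 3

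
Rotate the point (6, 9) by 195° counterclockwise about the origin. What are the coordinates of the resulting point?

Rotation matrix for 195°: [[cos 195°, -sin 195°], [sin 195°, cos 195°]] ≈ [[-0.965926, 0.258819], [-0.258819, -0.965926]]
[[-0.965926, 0.258819], [-0.258819, -0.965926]] × [6, 9]ᵀ ≈ [-3.4662, -10.2462]ᵀ
Result: (-3.4662, -10.2462)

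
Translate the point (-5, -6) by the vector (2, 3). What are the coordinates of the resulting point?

Translation by (2, 3) (homogeneous matrix [[1, 0, 2], [0, 1, 3], [0, 0, 1]]):
x' = -5 + 2 = -3
y' = -6 + 3 = -3
Result: (-3, -3)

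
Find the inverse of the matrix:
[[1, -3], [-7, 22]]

For [[a,b],[c,d]], inverse = (1/det)·[[d,-b],[-c,a]]
det = (1)(22) - (-3)(-7) = 22 - 21 = 1
Inverse = [[22, 3], [7, 1]]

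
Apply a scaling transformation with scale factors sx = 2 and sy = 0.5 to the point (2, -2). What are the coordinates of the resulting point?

Scaling matrix:
[[2, 0], [0, 0.50]]
Result: (2 × 2, -2 × 0.5) = (4, -1)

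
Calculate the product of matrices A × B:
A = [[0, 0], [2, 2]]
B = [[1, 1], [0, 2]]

Matrix multiplication:
C[0][0] = 0×1 + 0×0 = 0
C[0][1] = 0×1 + 0×2 = 0
C[1][0] = 2×1 + 2×0 = 2
C[1][1] = 2×1 + 2×2 = 6
Result: [[0, 0], [2, 6]]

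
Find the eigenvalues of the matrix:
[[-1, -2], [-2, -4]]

Characteristic equation: det(A - λI) = 0
λ² - (trace)λ + (det) = 0
trace = -1 + -4 = -5, det = (-1)(-4) - (-2)(-2) = 0
λ² - (-5)λ + (0) = 0
λ = (-5 ± √((-5)² - 4·(0))) / 2 = (-5 ± √25) / 2
Solving: λ = -5, 0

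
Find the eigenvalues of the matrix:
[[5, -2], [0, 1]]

Characteristic equation: det(A - λI) = 0
λ² - (trace)λ + (det) = 0
trace = 5 + 1 = 6, det = (5)(1) - (-2)(0) = 5
λ² - (6)λ + (5) = 0
λ = (6 ± √((6)² - 4·(5))) / 2 = (6 ± √16) / 2
Solving: λ = 1, 5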